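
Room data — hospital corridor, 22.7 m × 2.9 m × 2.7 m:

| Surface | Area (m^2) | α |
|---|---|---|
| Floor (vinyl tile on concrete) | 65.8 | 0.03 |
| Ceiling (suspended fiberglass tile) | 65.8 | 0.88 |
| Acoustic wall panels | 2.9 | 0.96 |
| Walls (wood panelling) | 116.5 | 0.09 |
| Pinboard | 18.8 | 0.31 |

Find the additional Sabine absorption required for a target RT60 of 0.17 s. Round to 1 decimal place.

89.4 sabins

Total absorption A₁ = 65.8·0.03 + 65.8·0.88 + 2.9·0.96 + 116.5·0.09 + 18.8·0.31
  = 1.974 + 57.904 + 2.784 + 10.485 + 5.828 = 78.975 m^2 sabins.
For T = 0.17 s, need A₂ = 0.161·V/T = 0.161·177.741/0.17 = 168.331 sabins.
ΔA = A₂ − A₁ = 168.331 − 78.975 = 89.4 sabins.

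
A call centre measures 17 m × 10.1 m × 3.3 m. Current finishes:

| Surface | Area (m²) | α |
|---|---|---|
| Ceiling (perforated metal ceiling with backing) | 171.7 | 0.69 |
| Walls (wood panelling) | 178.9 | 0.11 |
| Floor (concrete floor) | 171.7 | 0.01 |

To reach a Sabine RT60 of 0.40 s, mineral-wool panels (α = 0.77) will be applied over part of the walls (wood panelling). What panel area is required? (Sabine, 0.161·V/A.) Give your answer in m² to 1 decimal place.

133.6

A₁ = Σ Sᵢαᵢ = 171.7×0.69 + 178.9×0.11 + 171.7×0.01 = 139.869 sabins.
V = 566.61 m³. Target absorption A₂ = 0.161 × 566.61 / 0.40 = 228.061 sabins.
Absorption to add: 228.061 − 139.869 = 88.192 sabins.
Net gain per m²: Δα = 0.77 − 0.11 = 0.66.
Panel area = 88.192 / 0.66 = 133.6 m².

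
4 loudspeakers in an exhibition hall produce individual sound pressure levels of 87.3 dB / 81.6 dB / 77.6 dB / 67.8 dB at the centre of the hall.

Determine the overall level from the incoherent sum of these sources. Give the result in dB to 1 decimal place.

Converting to relative power and adding: 10^(87.3/10) + 10^(81.6/10) + 10^(77.6/10) + 10^(67.8/10) = 7.451e+08.
Back to dB: 10·log₁₀ Σ = 88.7 dB.

88.7 dB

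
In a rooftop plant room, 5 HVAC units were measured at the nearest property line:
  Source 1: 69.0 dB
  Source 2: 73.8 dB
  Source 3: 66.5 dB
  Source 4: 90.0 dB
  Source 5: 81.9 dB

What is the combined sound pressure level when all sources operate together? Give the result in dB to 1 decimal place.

90.8 dB

Σ 10^(Lᵢ/10) = 1.191e+09.
Back to dB: 10·log₁₀ Σ = 90.8 dB.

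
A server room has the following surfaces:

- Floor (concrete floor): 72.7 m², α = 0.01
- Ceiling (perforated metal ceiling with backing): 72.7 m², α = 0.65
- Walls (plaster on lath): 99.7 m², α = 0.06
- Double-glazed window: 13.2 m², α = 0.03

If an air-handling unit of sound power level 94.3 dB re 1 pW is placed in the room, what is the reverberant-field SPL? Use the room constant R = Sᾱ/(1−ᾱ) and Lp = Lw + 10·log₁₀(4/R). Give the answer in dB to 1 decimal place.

81.9 dB

Σ(Sᵢαᵢ) = 72.7·0.01 + 72.7·0.65 + 99.7·0.06 + 13.2·0.03 = 54.360; total area S = 258.3 m².
ᾱ = 0.2105, so room constant R = A/(1−ᾱ) = 68.854 m².
Lp = 94.3 + 10·log₁₀(4/68.854) = 94.3 + (-12.36) = 81.9 dB.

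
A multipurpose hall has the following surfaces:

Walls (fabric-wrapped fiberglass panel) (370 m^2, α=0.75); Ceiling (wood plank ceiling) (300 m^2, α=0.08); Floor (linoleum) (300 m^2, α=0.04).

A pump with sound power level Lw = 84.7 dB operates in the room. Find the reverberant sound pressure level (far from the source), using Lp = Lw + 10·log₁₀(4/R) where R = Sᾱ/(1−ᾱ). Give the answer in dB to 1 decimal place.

64.1 dB

A = 313.500 sabins; S = 970.0 m^2.
ᾱ = 0.3232, so room constant R = A/(1−ᾱ) = 463.209 m^2.
Lp = Lw + 10 log₁₀(4/R) = 84.7 -20.64 = 64.1 dB.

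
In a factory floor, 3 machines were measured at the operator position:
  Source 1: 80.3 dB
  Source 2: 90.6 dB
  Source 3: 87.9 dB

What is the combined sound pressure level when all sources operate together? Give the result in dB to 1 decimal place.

Σ 10^(Lᵢ/10) = 1.872e+09.
L_total = 10·log₁₀(1.872e+09) = 92.7 dB.

92.7 dB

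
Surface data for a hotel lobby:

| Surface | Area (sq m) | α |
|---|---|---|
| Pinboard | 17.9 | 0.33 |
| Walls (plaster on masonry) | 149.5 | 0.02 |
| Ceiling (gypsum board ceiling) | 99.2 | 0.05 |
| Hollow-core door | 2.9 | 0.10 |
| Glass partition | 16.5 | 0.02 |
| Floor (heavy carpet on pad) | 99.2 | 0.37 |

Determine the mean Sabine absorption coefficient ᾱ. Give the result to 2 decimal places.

Total surface area S = 385.2 sq m.
A = 17.9·0.33 + 149.5·0.02 + 99.2·0.05 + 2.9·0.10 + 16.5·0.02 + 99.2·0.37 = 51.181 sabins.
ᾱ = A/S = 0.13.

0.13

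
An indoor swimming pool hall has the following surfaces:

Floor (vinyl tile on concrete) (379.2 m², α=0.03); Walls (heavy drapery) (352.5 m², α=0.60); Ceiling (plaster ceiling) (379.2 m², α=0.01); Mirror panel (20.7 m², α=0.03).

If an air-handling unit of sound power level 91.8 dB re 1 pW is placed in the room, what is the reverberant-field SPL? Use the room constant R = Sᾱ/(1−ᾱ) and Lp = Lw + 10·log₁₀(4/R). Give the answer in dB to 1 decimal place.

73.3 dB

Σ(Sᵢαᵢ) = 379.2·0.03 + 352.5·0.60 + 379.2·0.01 + 20.7·0.03 = 227.289; total area S = 1131.6 m².
ᾱ = 227.289/1131.6 = 0.2009; R = Sᾱ/(1−ᾱ) = 227.289/(1−0.2009) = 284.431 m².
Lp = Lw + 10 log₁₀(4/R) = 91.8 -18.52 = 73.3 dB.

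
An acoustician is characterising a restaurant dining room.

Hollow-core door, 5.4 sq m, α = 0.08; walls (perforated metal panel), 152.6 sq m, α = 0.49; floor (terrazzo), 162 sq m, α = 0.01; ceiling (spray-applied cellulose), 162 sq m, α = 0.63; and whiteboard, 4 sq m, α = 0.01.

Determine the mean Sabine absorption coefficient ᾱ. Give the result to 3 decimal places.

0.368

S = Σ Sᵢ = 5.4 + 152.6 + 162 + 162 + 4 = 486.0 sq m.
A = 5.4·0.08 + 152.6·0.49 + 162·0.01 + 162·0.63 + 4·0.01 = 178.926 sabins.
ᾱ = 178.926 / 486.0 = 0.368.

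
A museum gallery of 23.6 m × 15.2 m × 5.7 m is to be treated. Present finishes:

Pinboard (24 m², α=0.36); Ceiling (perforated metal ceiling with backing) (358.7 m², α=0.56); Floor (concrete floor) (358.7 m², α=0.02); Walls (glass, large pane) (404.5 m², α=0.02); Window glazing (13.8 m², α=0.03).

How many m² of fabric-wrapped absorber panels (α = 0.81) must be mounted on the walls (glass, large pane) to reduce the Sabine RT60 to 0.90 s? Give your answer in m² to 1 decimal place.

Total absorption A₁ = 24*0.36 + 358.7*0.56 + 358.7*0.02 + 404.5*0.02 + 13.8*0.03
  = 8.640 + 200.872 + 7.174 + 8.090 + 0.414 = 225.190 m² sabins.
V = 2044.704 m³. Target absorption A₂ = 0.161 × 2044.704 / 0.90 = 365.775 sabins.
Absorption to add: 365.775 − 225.190 = 140.585 sabins.
Net gain per m²: Δα = 0.81 − 0.02 = 0.79.
Panel area = 140.585 / 0.79 = 178.0 m².

178.0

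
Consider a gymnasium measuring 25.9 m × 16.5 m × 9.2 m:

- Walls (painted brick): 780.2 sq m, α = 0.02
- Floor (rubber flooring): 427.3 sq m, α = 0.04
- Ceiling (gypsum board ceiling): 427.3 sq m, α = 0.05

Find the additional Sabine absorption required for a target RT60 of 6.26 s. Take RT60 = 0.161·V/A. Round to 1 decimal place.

Equivalent absorption area: A₁ = 780.2*0.02 + 427.3*0.04 + 427.3*0.05 = 54.061 sq m.
Target A₂ = 0.161·3931.62/6.26 = 101.117 sabins (V = 3931.62 m³).
ΔA = A₂ − A₁ = 101.117 − 54.061 = 47.1 sabins.

47.1 sabins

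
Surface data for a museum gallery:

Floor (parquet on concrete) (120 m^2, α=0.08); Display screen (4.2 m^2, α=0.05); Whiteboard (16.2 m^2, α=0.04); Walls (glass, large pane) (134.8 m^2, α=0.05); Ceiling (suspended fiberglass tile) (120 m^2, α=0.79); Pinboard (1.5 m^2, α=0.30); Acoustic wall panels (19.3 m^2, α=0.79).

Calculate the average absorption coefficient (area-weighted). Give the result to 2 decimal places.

Total surface area S = 416.0 m^2.
Σ(Sᵢαᵢ) = 120×0.08 + 4.2×0.05 + 16.2×0.04 + 134.8×0.05 + 120×0.79 + 1.5×0.30 + 19.3×0.79 = 127.695.
ᾱ = A/S = 0.31.

0.31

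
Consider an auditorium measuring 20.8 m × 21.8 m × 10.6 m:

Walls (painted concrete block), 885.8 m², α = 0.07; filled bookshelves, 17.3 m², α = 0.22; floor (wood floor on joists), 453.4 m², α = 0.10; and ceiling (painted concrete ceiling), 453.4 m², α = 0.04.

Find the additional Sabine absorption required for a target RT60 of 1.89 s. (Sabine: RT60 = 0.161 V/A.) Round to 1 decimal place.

Summing Sᵢαᵢ: 62.006 + 3.806 + 45.340 + 18.136 → A₁ = 129.288 sabins.
Target A₂ = 0.161·4806.464/1.89 = 409.440 sabins (V = 4806.464 m³).
Additional absorption ΔA = 409.440 − 129.288 = 280.2 sabins.

280.2 sabins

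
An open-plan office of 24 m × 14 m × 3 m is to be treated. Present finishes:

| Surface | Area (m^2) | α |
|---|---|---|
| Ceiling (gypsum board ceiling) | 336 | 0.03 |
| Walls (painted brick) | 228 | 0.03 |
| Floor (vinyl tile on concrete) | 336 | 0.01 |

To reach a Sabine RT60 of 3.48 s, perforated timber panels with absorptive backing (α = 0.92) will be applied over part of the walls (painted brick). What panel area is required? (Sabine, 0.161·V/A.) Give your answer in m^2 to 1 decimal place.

Equivalent absorption area: A₁ = 336*0.03 + 228*0.03 + 336*0.01 = 20.280 m^2.
Required A₂ = 0.161·1008/3.48 = 46.634 sabins.
ΔA needed = 46.634 − 20.280 = 26.354 sabins.
Net gain per m^2: Δα = 0.92 − 0.03 = 0.89.
Area = ΔA/Δα = 26.354/0.89 = 29.6 m^2.

29.6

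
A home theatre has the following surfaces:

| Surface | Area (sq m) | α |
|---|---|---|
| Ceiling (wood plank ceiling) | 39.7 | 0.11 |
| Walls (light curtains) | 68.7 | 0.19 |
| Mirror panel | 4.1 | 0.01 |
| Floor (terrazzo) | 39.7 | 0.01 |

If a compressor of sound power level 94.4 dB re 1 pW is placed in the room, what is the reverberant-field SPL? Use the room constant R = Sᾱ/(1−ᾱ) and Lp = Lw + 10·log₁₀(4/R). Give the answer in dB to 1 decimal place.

Σ(Sᵢαᵢ) = 39.7·0.11 + 68.7·0.19 + 4.1·0.01 + 39.7·0.01 = 17.858; total area S = 152.2 sq m.
ᾱ = 0.1173, so room constant R = A/(1−ᾱ) = 20.231 sq m.
Lp = Lw + 10 log₁₀(4/R) = 94.4 -7.04 = 87.4 dB.

87.4 dB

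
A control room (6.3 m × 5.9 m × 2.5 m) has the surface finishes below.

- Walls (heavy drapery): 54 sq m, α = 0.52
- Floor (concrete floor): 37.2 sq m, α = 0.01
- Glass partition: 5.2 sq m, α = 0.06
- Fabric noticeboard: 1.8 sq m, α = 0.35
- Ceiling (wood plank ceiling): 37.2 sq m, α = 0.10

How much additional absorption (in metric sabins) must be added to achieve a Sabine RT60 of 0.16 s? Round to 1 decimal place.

60.4 sabins

A₁ = Σ Sᵢαᵢ = 54·0.52 + 37.2·0.01 + 5.2·0.06 + 1.8·0.35 + 37.2·0.10 = 33.114 sabins.
For T = 0.16 s, need A₂ = 0.161·V/T = 0.161·92.925/0.16 = 93.506 sabins.
ΔA = A₂ − A₁ = 93.506 − 33.114 = 60.4 sabins.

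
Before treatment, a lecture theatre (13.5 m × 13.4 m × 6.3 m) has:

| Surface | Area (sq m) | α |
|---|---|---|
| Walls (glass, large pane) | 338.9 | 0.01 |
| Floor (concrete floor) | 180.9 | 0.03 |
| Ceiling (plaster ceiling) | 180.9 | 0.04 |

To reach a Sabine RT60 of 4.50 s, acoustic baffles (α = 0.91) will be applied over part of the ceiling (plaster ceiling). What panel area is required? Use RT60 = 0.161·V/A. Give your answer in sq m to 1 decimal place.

28.4

Equivalent absorption area: A₁ = 338.9·0.01 + 180.9·0.03 + 180.9·0.04 = 16.052 sq m.
V = 1139.67 m³. Target absorption A₂ = 0.161 × 1139.67 / 4.50 = 40.775 sabins.
ΔA needed = 40.775 − 16.052 = 24.723 sabins.
Each sq m of panel replacing the ceiling (plaster ceiling) adds (0.91 − 0.04) = 0.87 sabins.
Panel area = 24.723 / 0.87 = 28.4 sq m.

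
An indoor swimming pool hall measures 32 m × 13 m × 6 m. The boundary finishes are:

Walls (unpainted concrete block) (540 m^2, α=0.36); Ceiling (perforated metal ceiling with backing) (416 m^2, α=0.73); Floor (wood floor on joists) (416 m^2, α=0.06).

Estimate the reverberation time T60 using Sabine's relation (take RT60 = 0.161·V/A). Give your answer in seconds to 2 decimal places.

A = Σ Sᵢαᵢ = 540×0.36 + 416×0.73 + 416×0.06 = 523.040 sabins.
Volume V = 32 × 13 × 6 = 2496 m³.
RT60 = 0.161 · V / A = 0.161 × 2496 / 523.040 = 0.77 s.

0.77 sec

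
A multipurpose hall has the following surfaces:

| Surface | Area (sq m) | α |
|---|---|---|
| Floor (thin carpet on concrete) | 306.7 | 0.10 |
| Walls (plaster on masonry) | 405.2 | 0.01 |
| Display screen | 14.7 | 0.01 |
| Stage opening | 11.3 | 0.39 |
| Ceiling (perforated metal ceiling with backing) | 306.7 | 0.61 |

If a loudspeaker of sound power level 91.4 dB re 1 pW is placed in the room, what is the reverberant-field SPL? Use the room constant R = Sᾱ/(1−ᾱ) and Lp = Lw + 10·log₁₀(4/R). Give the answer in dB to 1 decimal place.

72.8 dB

A = 226.363 sabins; S = 1044.6 sq m.
ᾱ = 0.2167, so room constant R = A/(1−ᾱ) = 288.986 sq m.
Lp = 91.4 + 10·log₁₀(4/288.986) = 91.4 + (-18.59) = 72.8 dB.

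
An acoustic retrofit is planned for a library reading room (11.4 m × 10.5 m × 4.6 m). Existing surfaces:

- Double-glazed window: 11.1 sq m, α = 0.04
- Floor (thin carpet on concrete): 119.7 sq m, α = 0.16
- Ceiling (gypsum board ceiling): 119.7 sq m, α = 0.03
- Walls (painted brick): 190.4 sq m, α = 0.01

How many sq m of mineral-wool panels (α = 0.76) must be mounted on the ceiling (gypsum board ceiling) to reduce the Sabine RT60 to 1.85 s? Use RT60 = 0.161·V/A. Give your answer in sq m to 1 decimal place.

31.3

Summing Sᵢαᵢ: 0.444 + 19.152 + 3.591 + 1.904 → A₁ = 25.091 sabins.
V = 550.62 m³. Target absorption A₂ = 0.161 × 550.62 / 1.85 = 47.919 sabins.
Absorption to add: 47.919 − 25.091 = 22.828 sabins.
Net gain per sq m: Δα = 0.76 − 0.03 = 0.73.
Panel area = 22.828 / 0.73 = 31.3 sq m.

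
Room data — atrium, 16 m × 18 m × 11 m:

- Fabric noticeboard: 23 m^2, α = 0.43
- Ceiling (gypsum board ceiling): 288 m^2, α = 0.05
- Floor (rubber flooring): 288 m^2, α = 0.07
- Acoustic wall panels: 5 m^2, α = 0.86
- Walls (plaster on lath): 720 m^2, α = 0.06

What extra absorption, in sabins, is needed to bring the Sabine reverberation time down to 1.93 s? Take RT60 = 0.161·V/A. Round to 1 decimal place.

172.3 sabins

Summing Sᵢαᵢ: 9.890 + 14.400 + 20.160 + 4.300 + 43.200 → A₁ = 91.950 sabins.
Target A₂ = 0.161·3168/1.93 = 264.274 sabins (V = 3168 m³).
Additional absorption ΔA = 264.274 − 91.950 = 172.3 sabins.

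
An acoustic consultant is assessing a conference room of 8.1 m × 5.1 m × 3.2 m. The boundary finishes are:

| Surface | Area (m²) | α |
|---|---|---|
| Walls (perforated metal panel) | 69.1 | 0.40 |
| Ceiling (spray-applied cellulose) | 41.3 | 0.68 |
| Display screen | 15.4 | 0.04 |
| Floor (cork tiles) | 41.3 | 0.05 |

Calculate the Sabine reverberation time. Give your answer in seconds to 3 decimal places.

0.364 sec

Summing Sᵢαᵢ: 27.640 + 28.084 + 0.616 + 2.065 → A = 58.405 sabins.
Volume V = 8.1 × 5.1 × 3.2 = 132.192 m³.
Sabine: RT60 = 0.161 × 132.192 / 58.405 = 0.364 s.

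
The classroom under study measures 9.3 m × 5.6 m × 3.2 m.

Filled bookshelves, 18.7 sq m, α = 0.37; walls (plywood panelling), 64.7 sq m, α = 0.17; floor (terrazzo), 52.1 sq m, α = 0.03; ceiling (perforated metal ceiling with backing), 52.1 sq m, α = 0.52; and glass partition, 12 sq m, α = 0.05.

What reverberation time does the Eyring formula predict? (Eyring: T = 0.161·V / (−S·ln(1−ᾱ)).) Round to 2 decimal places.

0.50 seconds

S = Σ Sᵢ = 199.6 sq m.
Σ(Sᵢαᵢ) = 18.7×0.37 + 64.7×0.17 + 52.1×0.03 + 52.1×0.52 + 12×0.05 = 47.173.
Mean coefficient ᾱ = A/S = 0.2363.
−S·ln(1−ᾱ) = −199.6 × ln(1 − 0.2363) = 53.808.
V = 9.3 × 5.6 × 3.2 = 166.656 m³.
T = 0.161·V/[−S·ln(1−ᾱ)] = 0.161·166.656/53.808 = 0.50 s.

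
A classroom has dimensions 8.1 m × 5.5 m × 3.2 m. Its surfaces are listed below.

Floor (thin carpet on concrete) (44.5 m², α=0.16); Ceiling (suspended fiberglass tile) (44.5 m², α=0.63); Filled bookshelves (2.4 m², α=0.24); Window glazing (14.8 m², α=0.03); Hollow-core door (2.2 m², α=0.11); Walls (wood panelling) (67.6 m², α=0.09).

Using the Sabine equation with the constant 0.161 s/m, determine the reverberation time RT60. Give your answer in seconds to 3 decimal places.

A = Σ Sᵢαᵢ = 44.5·0.16 + 44.5·0.63 + 2.4·0.24 + 14.8·0.03 + 2.2·0.11 + 67.6·0.09 = 42.501 sabins.
Room volume: 142.56 m³.
Sabine: RT60 = 0.161 × 142.56 / 42.501 = 0.540 s.

0.540 sec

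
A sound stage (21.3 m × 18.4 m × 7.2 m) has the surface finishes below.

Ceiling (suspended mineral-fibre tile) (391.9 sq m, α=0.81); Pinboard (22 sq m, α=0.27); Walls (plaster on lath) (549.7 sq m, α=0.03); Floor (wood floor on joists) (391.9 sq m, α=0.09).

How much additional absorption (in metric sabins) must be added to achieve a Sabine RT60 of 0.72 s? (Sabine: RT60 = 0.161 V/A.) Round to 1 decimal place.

Total absorption A₁ = 391.9×0.81 + 22×0.27 + 549.7×0.03 + 391.9×0.09
  = 317.439 + 5.940 + 16.491 + 35.271 = 375.141 sq m sabins.
For T = 0.72 s, need A₂ = 0.161·V/T = 0.161·2821.824/0.72 = 630.991 sabins.
Shortfall: 630.991 − 375.141 = 255.9 sabins.

255.9 sabins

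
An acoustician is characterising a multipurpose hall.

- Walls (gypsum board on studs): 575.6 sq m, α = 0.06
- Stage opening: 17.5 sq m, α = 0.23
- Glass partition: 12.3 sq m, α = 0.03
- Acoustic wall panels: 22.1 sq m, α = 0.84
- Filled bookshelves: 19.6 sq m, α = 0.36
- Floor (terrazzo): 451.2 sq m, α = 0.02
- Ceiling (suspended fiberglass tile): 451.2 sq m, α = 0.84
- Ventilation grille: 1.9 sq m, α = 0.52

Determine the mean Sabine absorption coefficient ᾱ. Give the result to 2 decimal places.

0.29

Total surface area S = 1551.4 sq m.
Weighted sum Σ Sα = 453.570.
ᾱ = A/S = 0.29.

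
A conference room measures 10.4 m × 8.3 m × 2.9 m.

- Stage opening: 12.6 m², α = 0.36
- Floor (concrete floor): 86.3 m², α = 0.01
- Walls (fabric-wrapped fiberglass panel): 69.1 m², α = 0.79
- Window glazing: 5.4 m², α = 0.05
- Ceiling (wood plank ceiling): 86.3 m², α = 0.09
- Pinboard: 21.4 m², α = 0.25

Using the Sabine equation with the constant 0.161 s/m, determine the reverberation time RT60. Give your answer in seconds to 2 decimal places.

Summing Sᵢαᵢ: 4.536 + 0.863 + 54.589 + 0.270 + 7.767 + 5.350 → A = 73.375 sabins.
V = 10.4·8.3·2.9 = 250.328 m³.
RT60 = 0.161 · V / A = 0.161 × 250.328 / 73.375 = 0.55 s.

0.55 seconds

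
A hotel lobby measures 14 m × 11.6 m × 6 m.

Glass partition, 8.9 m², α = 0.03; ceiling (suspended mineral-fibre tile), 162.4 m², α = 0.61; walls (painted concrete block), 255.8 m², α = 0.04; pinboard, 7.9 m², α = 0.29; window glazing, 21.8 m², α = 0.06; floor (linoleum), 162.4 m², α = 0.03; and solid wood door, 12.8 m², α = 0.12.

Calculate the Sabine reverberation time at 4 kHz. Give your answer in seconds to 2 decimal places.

1.31 sec

Equivalent absorption area: A = 8.9·0.03 + 162.4·0.61 + 255.8·0.04 + 7.9·0.29 + 21.8·0.06 + 162.4·0.03 + 12.8·0.12 = 119.570 m².
Room volume: 974.4 m³.
T = 0.161 V/A = 0.161·974.4/119.570 = 1.31 s.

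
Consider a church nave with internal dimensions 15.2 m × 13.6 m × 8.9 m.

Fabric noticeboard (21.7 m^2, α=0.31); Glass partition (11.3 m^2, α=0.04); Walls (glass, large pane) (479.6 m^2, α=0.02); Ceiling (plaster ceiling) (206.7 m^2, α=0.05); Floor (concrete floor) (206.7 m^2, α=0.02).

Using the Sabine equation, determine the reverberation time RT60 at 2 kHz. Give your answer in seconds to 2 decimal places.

9.48 sec

A = Σ Sᵢαᵢ = 21.7×0.31 + 11.3×0.04 + 479.6×0.02 + 206.7×0.05 + 206.7×0.02 = 31.240 sabins.
V = 15.2·13.6·8.9 = 1839.808 m³.
Sabine: RT60 = 0.161 × 1839.808 / 31.240 = 9.48 s.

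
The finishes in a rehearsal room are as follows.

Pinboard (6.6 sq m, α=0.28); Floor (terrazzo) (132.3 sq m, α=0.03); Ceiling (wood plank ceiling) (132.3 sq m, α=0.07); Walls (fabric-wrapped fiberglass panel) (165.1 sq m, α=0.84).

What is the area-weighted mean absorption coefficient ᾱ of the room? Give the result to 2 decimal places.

0.35

S = Σ Sᵢ = 6.6 + 132.3 + 132.3 + 165.1 = 436.3 sq m.
Weighted sum Σ Sα = 153.762.
ᾱ = 153.762 / 436.3 = 0.35.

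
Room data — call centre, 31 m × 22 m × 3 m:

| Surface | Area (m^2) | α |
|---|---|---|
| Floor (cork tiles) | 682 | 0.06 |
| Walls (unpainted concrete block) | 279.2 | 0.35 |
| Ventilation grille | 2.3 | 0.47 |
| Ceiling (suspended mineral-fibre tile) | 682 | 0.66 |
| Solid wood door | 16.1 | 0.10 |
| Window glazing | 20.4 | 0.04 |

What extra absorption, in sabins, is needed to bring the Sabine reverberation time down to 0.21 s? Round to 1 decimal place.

A₁ = Σ Sᵢαᵢ = 682*0.06 + 279.2*0.35 + 2.3*0.47 + 682*0.66 + 16.1*0.10 + 20.4*0.04 = 592.267 sabins.
Target A₂ = 0.161·2046/0.21 = 1568.600 sabins (V = 2046 m³).
Additional absorption ΔA = 1568.600 − 592.267 = 976.3 sabins.

976.3 sabins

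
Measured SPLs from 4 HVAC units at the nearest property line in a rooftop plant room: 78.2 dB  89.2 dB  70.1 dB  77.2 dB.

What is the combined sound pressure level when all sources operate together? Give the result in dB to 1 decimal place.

89.8 dB

Sum in the linear (power) domain: Σ 10^(Lᵢ/10) = 10^(78.2/10) + 10^(89.2/10) + 10^(70.1/10) + 10^(77.2/10) = 9.605e+08.
L_total = 10·log₁₀(9.605e+08) = 89.8 dB.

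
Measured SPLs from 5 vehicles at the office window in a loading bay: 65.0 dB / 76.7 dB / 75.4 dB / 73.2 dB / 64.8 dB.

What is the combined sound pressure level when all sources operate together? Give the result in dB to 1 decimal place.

Converting to relative power and adding: 10^(65.0/10) + 10^(76.7/10) + 10^(75.4/10) + 10^(73.2/10) + 10^(64.8/10) = 1.085e+08.
Back to dB: 10·log₁₀ Σ = 80.4 dB.

80.4 dB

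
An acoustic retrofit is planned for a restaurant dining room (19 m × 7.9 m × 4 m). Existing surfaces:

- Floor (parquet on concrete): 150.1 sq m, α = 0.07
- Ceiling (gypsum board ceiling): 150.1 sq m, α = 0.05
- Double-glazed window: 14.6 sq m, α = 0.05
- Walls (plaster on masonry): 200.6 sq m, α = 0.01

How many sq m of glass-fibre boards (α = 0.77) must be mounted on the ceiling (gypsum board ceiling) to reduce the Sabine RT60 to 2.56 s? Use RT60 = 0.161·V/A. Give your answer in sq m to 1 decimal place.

23.6

Summing Sᵢαᵢ: 10.507 + 7.505 + 0.730 + 2.006 → A₁ = 20.748 sabins.
V = 600.4 m³. Target absorption A₂ = 0.161 × 600.4 / 2.56 = 37.760 sabins.
ΔA needed = 37.760 − 20.748 = 17.012 sabins.
Each sq m of panel replacing the ceiling (gypsum board ceiling) adds (0.77 − 0.05) = 0.72 sabins.
Area = ΔA/Δα = 17.012/0.72 = 23.6 sq m.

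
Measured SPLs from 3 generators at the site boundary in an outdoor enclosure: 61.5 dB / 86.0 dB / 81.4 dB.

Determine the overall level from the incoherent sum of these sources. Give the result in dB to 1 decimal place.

87.3 dB

Σ 10^(Lᵢ/10) = 5.376e+08.
Back to dB: 10·log₁₀ Σ = 87.3 dB.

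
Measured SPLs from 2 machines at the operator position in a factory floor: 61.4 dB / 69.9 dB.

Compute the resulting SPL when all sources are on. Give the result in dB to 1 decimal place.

70.5 dB

Sum in the linear (power) domain: Σ 10^(Lᵢ/10) = 10^(61.4/10) + 10^(69.9/10) = 1.115e+07.
Back to dB: 10·log₁₀ Σ = 70.5 dB.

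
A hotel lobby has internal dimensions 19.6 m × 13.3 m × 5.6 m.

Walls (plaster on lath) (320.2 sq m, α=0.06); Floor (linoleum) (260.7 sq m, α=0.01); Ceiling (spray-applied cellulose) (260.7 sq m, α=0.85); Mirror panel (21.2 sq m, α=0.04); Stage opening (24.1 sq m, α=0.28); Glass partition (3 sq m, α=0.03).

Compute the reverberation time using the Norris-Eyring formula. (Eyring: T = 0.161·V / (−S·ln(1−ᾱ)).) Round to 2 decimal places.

Total surface area S = 320.2 + 260.7 + 260.7 + 21.2 + 24.1 + 3 = 889.9 sq m.
Absorption A = 320.2×0.06 + 260.7×0.01 + 260.7×0.85 + 21.2×0.04 + 24.1×0.28 + 3×0.03 = 251.100 sabins.
ᾱ = 251.100 / 889.9 = 0.2822.
Eyring denominator: −S ln(1−ᾱ) = 295.059.
V = 19.6 × 13.3 × 5.6 = 1459.808 m³.
T = 0.161·V/[−S·ln(1−ᾱ)] = 0.161·1459.808/295.059 = 0.80 s.

0.80 seconds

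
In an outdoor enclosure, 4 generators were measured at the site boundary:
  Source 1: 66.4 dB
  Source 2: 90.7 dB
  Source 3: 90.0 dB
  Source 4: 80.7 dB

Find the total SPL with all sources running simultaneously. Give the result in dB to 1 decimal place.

93.6 dB

Sum in the linear (power) domain: Σ 10^(Lᵢ/10) = 10^(66.4/10) + 10^(90.7/10) + 10^(90.0/10) + 10^(80.7/10) = 2.297e+09.
Combined level = 10 log₁₀(2.297e+09) = 93.6 dB.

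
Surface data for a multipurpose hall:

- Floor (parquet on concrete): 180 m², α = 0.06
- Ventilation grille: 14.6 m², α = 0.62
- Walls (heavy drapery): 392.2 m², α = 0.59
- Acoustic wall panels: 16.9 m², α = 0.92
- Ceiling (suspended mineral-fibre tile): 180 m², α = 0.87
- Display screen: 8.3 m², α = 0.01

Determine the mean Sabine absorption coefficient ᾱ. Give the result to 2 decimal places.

0.53

S = Σ Sᵢ = 180 + 14.6 + 392.2 + 16.9 + 180 + 8.3 = 792.0 m².
A = 180×0.06 + 14.6×0.62 + 392.2×0.59 + 16.9×0.92 + 180×0.87 + 8.3×0.01 = 423.481 sabins.
ᾱ = A/S = 0.53.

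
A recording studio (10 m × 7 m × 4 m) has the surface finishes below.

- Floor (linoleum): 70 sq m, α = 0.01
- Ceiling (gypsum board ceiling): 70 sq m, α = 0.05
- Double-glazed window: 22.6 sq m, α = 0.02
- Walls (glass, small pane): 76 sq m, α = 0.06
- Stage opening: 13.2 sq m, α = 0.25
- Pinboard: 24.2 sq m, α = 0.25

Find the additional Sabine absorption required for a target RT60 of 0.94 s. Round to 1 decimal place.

29.4 sabins

Summing Sᵢαᵢ: 0.700 + 3.500 + 0.452 + 4.560 + 3.300 + 6.050 → A₁ = 18.562 sabins.
Target A₂ = 0.161·280/0.94 = 47.957 sabins (V = 280 m³).
Shortfall: 47.957 − 18.562 = 29.4 sabins.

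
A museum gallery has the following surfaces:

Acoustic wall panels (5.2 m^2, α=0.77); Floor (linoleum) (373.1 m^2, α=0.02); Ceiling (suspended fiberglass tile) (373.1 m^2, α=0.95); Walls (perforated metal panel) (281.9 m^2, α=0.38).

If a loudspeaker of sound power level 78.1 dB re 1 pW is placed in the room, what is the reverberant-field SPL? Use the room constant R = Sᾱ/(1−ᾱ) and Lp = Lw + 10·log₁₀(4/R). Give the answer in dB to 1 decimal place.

Σ(Sᵢαᵢ) = 5.2·0.77 + 373.1·0.02 + 373.1·0.95 + 281.9·0.38 = 473.033; total area S = 1033.3 m^2.
ᾱ = 0.4578, so room constant R = A/(1−ᾱ) = 872.433 m^2.
Lp = Lw + 10 log₁₀(4/R) = 78.1 -23.39 = 54.7 dB.

54.7 dB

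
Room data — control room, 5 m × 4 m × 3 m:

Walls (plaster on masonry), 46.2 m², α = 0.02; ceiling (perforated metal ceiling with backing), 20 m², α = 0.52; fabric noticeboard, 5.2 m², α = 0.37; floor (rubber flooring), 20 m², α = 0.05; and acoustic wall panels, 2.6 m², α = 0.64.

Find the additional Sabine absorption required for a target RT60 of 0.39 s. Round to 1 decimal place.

8.9 sabins

Equivalent absorption area: A₁ = 46.2·0.02 + 20·0.52 + 5.2·0.37 + 20·0.05 + 2.6·0.64 = 15.912 m².
Target A₂ = 0.161·60/0.39 = 24.769 sabins (V = 60 m³).
Additional absorption ΔA = 24.769 − 15.912 = 8.9 sabins.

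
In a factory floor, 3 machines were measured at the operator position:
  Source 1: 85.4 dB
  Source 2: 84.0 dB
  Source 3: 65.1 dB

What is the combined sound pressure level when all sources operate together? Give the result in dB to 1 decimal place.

87.8 dB

Converting to relative power and adding: 10^(85.4/10) + 10^(84.0/10) + 10^(65.1/10) = 6.012e+08.
L_total = 10·log₁₀(6.012e+08) = 87.8 dB.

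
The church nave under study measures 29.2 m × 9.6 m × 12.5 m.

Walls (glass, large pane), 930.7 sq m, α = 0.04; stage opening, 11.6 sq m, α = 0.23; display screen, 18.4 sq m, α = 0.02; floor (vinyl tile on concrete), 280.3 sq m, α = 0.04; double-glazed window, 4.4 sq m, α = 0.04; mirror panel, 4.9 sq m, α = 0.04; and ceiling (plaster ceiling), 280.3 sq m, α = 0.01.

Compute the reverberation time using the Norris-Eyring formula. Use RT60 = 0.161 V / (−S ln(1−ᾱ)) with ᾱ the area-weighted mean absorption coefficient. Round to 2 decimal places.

10.14 s

S = Σ Sᵢ = 1530.6 sq m.
Σ(Sᵢαᵢ) = 930.7·0.04 + 11.6·0.23 + 18.4·0.02 + 280.3·0.04 + 4.4·0.04 + 4.9·0.04 + 280.3·0.01 = 54.651.
ᾱ = 54.651 / 1530.6 = 0.0357.
Eyring denominator: −S ln(1−ᾱ) = 55.642.
V = 29.2 × 9.6 × 12.5 = 3504 m³.
T = 0.161·V/[−S·ln(1−ᾱ)] = 0.161·3504/55.642 = 10.14 s.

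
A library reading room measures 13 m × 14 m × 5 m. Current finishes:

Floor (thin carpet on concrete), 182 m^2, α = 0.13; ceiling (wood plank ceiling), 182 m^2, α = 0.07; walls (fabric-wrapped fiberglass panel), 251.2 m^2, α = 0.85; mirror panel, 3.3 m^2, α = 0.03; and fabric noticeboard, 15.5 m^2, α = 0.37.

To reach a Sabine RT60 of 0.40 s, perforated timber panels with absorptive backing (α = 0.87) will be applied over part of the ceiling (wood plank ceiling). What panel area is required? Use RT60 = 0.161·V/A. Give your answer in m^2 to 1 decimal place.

138.2

A₁ = Σ Sᵢαᵢ = 182·0.13 + 182·0.07 + 251.2·0.85 + 3.3·0.03 + 15.5·0.37 = 255.754 sabins.
V = 910 m³. Target absorption A₂ = 0.161 × 910 / 0.40 = 366.275 sabins.
Absorption to add: 366.275 − 255.754 = 110.521 sabins.
Net gain per m^2: Δα = 0.87 − 0.07 = 0.80.
Area = ΔA/Δα = 110.521/0.80 = 138.2 m^2.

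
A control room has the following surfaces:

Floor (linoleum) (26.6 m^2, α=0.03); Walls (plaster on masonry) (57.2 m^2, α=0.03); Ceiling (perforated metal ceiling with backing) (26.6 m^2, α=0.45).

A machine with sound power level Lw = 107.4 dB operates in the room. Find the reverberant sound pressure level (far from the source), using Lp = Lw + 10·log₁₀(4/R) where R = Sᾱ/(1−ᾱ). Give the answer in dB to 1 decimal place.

101.2 dB

A = 14.484 sabins; S = 110.4 m^2.
ᾱ = 0.1312, so room constant R = A/(1−ᾱ) = 16.671 m^2.
Lp = Lw + 10 log₁₀(4/R) = 107.4 -6.20 = 101.2 dB.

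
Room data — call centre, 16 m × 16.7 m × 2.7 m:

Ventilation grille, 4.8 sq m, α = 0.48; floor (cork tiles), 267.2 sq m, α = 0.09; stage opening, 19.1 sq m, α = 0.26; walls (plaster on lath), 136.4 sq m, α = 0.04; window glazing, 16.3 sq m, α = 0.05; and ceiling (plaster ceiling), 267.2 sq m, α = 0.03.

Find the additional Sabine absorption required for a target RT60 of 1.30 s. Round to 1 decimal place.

Equivalent absorption area: A₁ = 4.8×0.48 + 267.2×0.09 + 19.1×0.26 + 136.4×0.04 + 16.3×0.05 + 267.2×0.03 = 45.605 sq m.
For T = 1.30 s, need A₂ = 0.161·V/T = 0.161·721.44/1.30 = 89.348 sabins.
Additional absorption ΔA = 89.348 − 45.605 = 43.7 sabins.

43.7 sabins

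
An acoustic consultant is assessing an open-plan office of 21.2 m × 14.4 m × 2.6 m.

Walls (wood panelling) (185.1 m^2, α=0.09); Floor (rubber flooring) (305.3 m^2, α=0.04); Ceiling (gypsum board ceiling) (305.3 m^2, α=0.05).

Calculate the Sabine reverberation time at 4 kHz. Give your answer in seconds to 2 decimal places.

2.90 s

Summing Sᵢαᵢ: 16.659 + 12.212 + 15.265 → A = 44.136 sabins.
V = 21.2·14.4·2.6 = 793.728 m³.
RT60 = 0.161 · V / A = 0.161 × 793.728 / 44.136 = 2.90 s.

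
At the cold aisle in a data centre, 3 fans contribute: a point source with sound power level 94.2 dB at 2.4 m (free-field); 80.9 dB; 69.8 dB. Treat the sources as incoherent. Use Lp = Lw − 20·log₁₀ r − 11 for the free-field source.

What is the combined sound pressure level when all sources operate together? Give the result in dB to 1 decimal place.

82.3 dB

Source at 2.4 m: Lp = 94.2 − 20·log₁₀(2.4) − 11 = 75.6 dB.
Converting to relative power and adding: 10^(75.6/10) + 10^(80.9/10) + 10^(69.8/10) = 1.689e+08.
Back to dB: 10·log₁₀ Σ = 82.3 dB.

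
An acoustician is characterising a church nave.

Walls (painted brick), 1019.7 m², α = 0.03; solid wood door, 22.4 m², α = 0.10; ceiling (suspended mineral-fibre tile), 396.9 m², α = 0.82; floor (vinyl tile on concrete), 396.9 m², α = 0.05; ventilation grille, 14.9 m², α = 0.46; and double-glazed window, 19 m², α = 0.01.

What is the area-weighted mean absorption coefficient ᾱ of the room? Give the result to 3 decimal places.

0.206

Total surface area S = 1869.8 m².
Σ(Sᵢαᵢ) = 1019.7·0.03 + 22.4·0.10 + 396.9·0.82 + 396.9·0.05 + 14.9·0.46 + 19·0.01 = 385.178.
ᾱ = A/S = 0.206.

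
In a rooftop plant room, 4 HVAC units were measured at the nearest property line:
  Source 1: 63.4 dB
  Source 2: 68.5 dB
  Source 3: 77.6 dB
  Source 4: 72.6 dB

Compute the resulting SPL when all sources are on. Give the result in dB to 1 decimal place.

79.3 dB

Converting to relative power and adding: 10^(63.4/10) + 10^(68.5/10) + 10^(77.6/10) + 10^(72.6/10) = 8.501e+07.
Back to dB: 10·log₁₀ Σ = 79.3 dB.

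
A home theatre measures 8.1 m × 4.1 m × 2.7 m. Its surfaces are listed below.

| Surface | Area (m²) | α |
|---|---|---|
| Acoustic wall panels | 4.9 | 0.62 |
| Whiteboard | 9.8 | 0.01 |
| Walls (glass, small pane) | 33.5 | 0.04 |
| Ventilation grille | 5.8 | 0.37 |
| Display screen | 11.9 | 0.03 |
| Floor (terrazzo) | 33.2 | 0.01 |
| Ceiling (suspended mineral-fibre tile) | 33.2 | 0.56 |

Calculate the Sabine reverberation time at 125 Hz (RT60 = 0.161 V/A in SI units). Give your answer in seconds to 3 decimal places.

A = Σ Sᵢαᵢ = 4.9*0.62 + 9.8*0.01 + 33.5*0.04 + 5.8*0.37 + 11.9*0.03 + 33.2*0.01 + 33.2*0.56 = 25.903 sabins.
Room volume: 89.667 m³.
T = 0.161 V/A = 0.161·89.667/25.903 = 0.557 s.

0.557 s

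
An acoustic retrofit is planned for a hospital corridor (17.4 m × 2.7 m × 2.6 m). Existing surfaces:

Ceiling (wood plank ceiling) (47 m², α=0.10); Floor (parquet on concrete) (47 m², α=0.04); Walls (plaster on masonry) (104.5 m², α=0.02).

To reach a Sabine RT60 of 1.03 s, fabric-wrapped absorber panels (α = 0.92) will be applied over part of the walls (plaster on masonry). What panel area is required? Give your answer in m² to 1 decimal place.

11.6

A₁ = Σ Sᵢαᵢ = 47·0.10 + 47·0.04 + 104.5·0.02 = 8.670 sabins.
Required A₂ = 0.161·122.148/1.03 = 19.093 sabins.
ΔA needed = 19.093 − 8.670 = 10.423 sabins.
Net gain per m²: Δα = 0.92 − 0.02 = 0.90.
Panel area = 10.423 / 0.90 = 11.6 m².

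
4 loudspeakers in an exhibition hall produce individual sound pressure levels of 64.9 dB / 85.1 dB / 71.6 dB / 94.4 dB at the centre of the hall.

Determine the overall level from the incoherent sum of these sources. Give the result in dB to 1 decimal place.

Converting to relative power and adding: 10^(64.9/10) + 10^(85.1/10) + 10^(71.6/10) + 10^(94.4/10) = 3.095e+09.
L_total = 10·log₁₀(3.095e+09) = 94.9 dB.

94.9 dB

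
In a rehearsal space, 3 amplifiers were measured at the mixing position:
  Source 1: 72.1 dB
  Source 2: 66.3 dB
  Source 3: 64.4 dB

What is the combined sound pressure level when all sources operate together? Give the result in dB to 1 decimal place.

Σ 10^(Lᵢ/10) = 2.324e+07.
Back to dB: 10·log₁₀ Σ = 73.7 dB.

73.7 dB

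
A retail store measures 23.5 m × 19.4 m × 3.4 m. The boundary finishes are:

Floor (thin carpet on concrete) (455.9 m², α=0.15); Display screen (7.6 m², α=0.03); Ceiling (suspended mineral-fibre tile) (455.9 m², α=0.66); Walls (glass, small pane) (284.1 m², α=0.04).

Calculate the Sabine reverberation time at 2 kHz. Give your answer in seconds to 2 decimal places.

0.66 sec

Equivalent absorption area: A = 455.9·0.15 + 7.6·0.03 + 455.9·0.66 + 284.1·0.04 = 380.871 m².
Room volume: 1550.06 m³.
RT60 = 0.161 · V / A = 0.161 × 1550.06 / 380.871 = 0.66 s.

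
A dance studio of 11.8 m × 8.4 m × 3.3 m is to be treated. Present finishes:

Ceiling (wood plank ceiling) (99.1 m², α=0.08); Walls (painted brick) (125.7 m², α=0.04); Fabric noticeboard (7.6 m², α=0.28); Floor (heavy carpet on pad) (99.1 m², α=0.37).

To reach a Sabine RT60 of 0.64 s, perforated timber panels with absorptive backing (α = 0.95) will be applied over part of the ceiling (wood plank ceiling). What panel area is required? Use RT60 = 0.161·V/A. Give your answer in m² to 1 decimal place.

35.1

A₁ = Σ Sᵢαᵢ = 99.1·0.08 + 125.7·0.04 + 7.6·0.28 + 99.1·0.37 = 51.751 sabins.
Required A₂ = 0.161·327.096/0.64 = 82.285 sabins.
Absorption to add: 82.285 − 51.751 = 30.534 sabins.
Net gain per m²: Δα = 0.95 − 0.08 = 0.87.
Area = ΔA/Δα = 30.534/0.87 = 35.1 m².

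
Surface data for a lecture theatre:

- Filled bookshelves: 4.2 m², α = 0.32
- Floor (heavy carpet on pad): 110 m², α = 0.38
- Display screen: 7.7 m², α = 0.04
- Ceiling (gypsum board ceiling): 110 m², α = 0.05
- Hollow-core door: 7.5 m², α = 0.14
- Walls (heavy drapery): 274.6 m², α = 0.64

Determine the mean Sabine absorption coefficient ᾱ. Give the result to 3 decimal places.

S = Σ Sᵢ = 4.2 + 110 + 7.7 + 110 + 7.5 + 274.6 = 514.0 m².
Σ(Sᵢαᵢ) = 4.2·0.32 + 110·0.38 + 7.7·0.04 + 110·0.05 + 7.5·0.14 + 274.6·0.64 = 225.746.
ᾱ = A/S = 0.439.

0.439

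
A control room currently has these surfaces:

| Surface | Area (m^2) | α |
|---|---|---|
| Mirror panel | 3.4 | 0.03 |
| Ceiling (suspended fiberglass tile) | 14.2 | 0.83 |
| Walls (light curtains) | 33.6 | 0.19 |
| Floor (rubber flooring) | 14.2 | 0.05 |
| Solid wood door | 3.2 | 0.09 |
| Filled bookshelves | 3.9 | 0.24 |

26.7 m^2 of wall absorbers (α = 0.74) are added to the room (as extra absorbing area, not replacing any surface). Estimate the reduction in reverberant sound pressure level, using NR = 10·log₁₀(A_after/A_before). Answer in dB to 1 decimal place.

3.0 dB

A_before = Σ Sᵢαᵢ = 3.4*0.03 + 14.2*0.83 + 33.6*0.19 + 14.2*0.05 + 3.2*0.09 + 3.9*0.24 = 20.206 sabins.
Added absorption = 26.7 × 0.74 = 19.758 sabins.
A_after = 20.206 + 19.758 = 39.964 sabins.
NR = 10·log₁₀(39.964/20.206) = 3.0 dB.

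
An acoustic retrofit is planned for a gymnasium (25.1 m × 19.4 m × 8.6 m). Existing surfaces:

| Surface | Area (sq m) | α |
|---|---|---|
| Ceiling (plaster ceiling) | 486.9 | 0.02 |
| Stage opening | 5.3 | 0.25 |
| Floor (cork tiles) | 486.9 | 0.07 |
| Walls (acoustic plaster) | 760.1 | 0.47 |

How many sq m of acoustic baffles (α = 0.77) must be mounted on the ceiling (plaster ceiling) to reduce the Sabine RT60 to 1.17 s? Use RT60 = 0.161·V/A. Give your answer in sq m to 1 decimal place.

231.8

Summing Sᵢαᵢ: 9.738 + 1.325 + 34.083 + 357.247 → A₁ = 402.393 sabins.
Required A₂ = 0.161·4187.684/1.17 = 576.254 sabins.
Absorption to add: 576.254 − 402.393 = 173.861 sabins.
Each sq m of panel replacing the ceiling (plaster ceiling) adds (0.77 − 0.02) = 0.75 sabins.
Panel area = 173.861 / 0.75 = 231.8 sq m.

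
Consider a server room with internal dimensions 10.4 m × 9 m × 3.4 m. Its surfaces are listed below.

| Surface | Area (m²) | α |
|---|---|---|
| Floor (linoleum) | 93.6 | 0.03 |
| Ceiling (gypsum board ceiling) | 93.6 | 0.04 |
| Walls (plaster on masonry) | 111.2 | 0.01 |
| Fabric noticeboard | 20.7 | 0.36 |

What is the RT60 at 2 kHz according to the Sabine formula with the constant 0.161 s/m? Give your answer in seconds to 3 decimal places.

3.390 s

A = Σ Sᵢαᵢ = 93.6×0.03 + 93.6×0.04 + 111.2×0.01 + 20.7×0.36 = 15.116 sabins.
Volume V = 10.4 × 9 × 3.4 = 318.24 m³.
T = 0.161 V/A = 0.161·318.24/15.116 = 3.390 s.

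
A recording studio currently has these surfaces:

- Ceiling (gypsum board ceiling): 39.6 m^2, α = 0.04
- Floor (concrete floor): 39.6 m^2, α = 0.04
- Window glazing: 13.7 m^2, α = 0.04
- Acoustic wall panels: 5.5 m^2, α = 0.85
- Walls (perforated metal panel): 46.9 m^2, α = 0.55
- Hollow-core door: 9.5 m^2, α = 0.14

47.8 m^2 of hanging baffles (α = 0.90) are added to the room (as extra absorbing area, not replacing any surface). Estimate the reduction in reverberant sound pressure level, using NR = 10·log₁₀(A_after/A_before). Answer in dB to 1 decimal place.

3.4 dB

Summing Sᵢαᵢ: 1.584 + 1.584 + 0.548 + 4.675 + 25.795 + 1.330 → A_before = 35.516 sabins.
Treatment contributes 47.8·0.90 = 43.020 sabins.
New total A_after = 78.536 sabins.
Reduction = 10 log₁₀(A_after/A_before) = 10 log₁₀(2.2113) = 3.4 dB.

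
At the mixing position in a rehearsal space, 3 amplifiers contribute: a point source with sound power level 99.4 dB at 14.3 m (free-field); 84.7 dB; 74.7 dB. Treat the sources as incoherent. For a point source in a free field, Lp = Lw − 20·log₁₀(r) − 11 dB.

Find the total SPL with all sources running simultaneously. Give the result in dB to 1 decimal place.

85.2 dB

Source at 14.3 m: Lp = 99.4 − 20·log₁₀(14.3) − 11 = 65.3 dB.
Σ 10^(Lᵢ/10) = 3.28e+08.
L_total = 10·log₁₀(3.28e+08) = 85.2 dB.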